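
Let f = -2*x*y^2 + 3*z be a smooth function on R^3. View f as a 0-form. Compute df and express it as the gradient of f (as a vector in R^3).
df = (-2*y^2) dx + (-4*x*y) dy + (3) dz; grad f = (-2*y^2, -4*x*y, 3)

For a 0-form f, d f = (∂f/∂x) dx + (∂f/∂y) dy + (∂f/∂z) dz. The components of the vector representation are exactly the entries of grad f in Cartesian coordinates:
  ∂f/∂x = -2*y^2
  ∂f/∂y = -4*x*y
  ∂f/∂z = 3.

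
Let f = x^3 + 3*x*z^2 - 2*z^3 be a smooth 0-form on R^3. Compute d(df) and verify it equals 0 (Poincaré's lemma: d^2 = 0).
d(df) = 0

Step 1: df = sum_i (∂f/∂x_i) dx_i = (3*x^2 + 3*z^2) dx + (0) dy + (6*z*(x - z)) dz.
Step 2: Apply d again. Using the 1-form formula, the coefficient of dx ∧ dy in d(df) is ∂^2 f/∂x ∂y - ∂^2 f/∂y ∂x = (0) - (0) = 0 (equality of mixed partials for smooth f).
Similarly for dx ∧ dz and dy ∧ dz — all coefficients vanish. So d(df) = 0.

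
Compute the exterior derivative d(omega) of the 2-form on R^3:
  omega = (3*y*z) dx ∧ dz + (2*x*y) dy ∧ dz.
d(omega) = (2*y - 3*z) dx ∧ dy ∧ dz

For a 2-form omega = sum_{i<j} g_{ij} dx_i ∧ dx_j, the exterior derivative is
  d(omega) = sum_{i<j} d(g_{ij}) ∧ dx_i ∧ dx_j = sum_{i<j, k} (∂g_{ij}/∂x_k) dx_k ∧ dx_i ∧ dx_j.
Expand each term, using dx_k ∧ dx_i ∧ dx_j = sgn(permutation) dx_{(a)} ∧ dx_{(b)} ∧ dx_{(c)} with (a < b < c) sorted:
  d(3*y*z) includes (∂/∂y)(3*y*z) dy = (3*z) dy, which multiplied by dx ∧ dz gives (-3*z) dx ∧ dy ∧ dz
  d(2*x*y) includes (∂/∂x)(2*x*y) dx = (2*y) dx, which multiplied by dy ∧ dz gives (2*y) dx ∧ dy ∧ dz
Collecting like 3-forms: d(omega) = (2*y - 3*z) dx ∧ dy ∧ dz.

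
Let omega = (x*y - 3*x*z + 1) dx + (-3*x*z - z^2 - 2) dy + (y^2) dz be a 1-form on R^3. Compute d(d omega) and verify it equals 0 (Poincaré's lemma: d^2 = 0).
d(d omega) = 0

Step 1: d omega = sum_{i<j} (∂f_j/∂x_i - ∂f_i/∂x_j) dx_i ∧ dx_j:
  coeff of dx ∧ dy: -x - 3*z
  coeff of dx ∧ dz: 3*x
  coeff of dy ∧ dz: 3*x + 2*y + 2*z
Step 2: Apply d again to each 2-form coefficient. The only possible 3-form in R^3 is dx ∧ dy ∧ dz, with coefficient
  ∂(coeff of dy∧dz)/∂x - ∂(coeff of dx∧dz)/∂y + ∂(coeff of dx∧dy)/∂z
  = ∂/∂x (3*x + 2*y + 2*z) - ∂/∂y (3*x) + ∂/∂z (-x - 3*z).
Each of these terms simplifies to sums of mixed partials that cancel in pairs. The result is 0 (by equality of mixed partials for smooth functions — Schwarz / Clairaut).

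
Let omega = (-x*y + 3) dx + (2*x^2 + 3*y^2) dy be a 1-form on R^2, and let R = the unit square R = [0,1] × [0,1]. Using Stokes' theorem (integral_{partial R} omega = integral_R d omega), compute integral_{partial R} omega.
integral_(partial R) omega = 5/2

Stokes: integral_partial_R omega = integral_R d omega with d omega = (∂Q/∂x - ∂P/∂y) dx ∧ dy.
  ∂Q/∂x = 4*x
  ∂P/∂y = -x
  integrand = ∂Q/∂x - ∂P/∂y = 5*x.
Integrating over R: integral_0^1 integral_0^1 (5*x) dx dy = 5/2.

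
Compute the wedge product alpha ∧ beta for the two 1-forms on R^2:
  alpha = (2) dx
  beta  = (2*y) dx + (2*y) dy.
alpha ∧ beta = (4*y) dx ∧ dy

Distribute the wedge, using dx_i ∧ dx_j = -dx_j ∧ dx_i and dx_i ∧ dx_i = 0. For each pair (i, j) with i < j, the coefficient of dx_i ∧ dx_j in alpha ∧ beta is (alpha_i * beta_j - alpha_j * beta_i). Collecting: alpha ∧ beta = (4*y) dx ∧ dy.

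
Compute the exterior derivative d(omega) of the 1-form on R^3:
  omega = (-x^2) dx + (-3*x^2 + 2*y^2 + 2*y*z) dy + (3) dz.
d(omega) = (-6*x) dx ∧ dy + (-2*y) dy ∧ dz

For a 1-form omega = sum_i f_i dx_i, the exterior derivative is
  d(omega) = sum_{i < j} (∂f_j/∂x_i - ∂f_i/∂x_j) dx_i ∧ dx_j.
  coefficient of dx ∧ dy: ∂f_2/∂x - ∂f_1/∂y = ∂(-3*x^2 + 2*y^2 + 2*y*z)/∂x - ∂(-x^2)/∂y = -6*x
  coefficient of dy ∧ dz: ∂f_3/∂y - ∂f_2/∂z = ∂(3)/∂y - ∂(-3*x^2 + 2*y^2 + 2*y*z)/∂z = -2*y
Assembling: d(omega) = (-6*x) dx ∧ dy + (-2*y) dy ∧ dz.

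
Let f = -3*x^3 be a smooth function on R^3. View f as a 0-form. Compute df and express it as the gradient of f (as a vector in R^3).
df = (-9*x^2) dx + (0) dy + (0) dz; grad f = (-9*x^2, 0, 0)

For a 0-form f, d f = (∂f/∂x) dx + (∂f/∂y) dy + (∂f/∂z) dz. The components of the vector representation are exactly the entries of grad f in Cartesian coordinates:
  ∂f/∂x = -9*x^2
  ∂f/∂y = 0
  ∂f/∂z = 0.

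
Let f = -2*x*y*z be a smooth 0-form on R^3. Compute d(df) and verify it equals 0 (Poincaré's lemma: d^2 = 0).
d(df) = 0

Step 1: df = sum_i (∂f/∂x_i) dx_i = (-2*y*z) dx + (-2*x*z) dy + (-2*x*y) dz.
Step 2: Apply d again. Using the 1-form formula, the coefficient of dx ∧ dy in d(df) is ∂^2 f/∂x ∂y - ∂^2 f/∂y ∂x = (-2*z) - (-2*z) = 0 (equality of mixed partials for smooth f).
Similarly for dx ∧ dz and dy ∧ dz — all coefficients vanish. So d(df) = 0.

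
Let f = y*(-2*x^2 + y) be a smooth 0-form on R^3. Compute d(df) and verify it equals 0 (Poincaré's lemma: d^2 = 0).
d(df) = 0

Step 1: df = sum_i (∂f/∂x_i) dx_i = (-4*x*y) dx + (-2*x^2 + 2*y) dy + (0) dz.
Step 2: Apply d again. Using the 1-form formula, the coefficient of dx ∧ dy in d(df) is ∂^2 f/∂x ∂y - ∂^2 f/∂y ∂x = (-4*x) - (-4*x) = 0 (equality of mixed partials for smooth f).
Similarly for dx ∧ dz and dy ∧ dz — all coefficients vanish. So d(df) = 0.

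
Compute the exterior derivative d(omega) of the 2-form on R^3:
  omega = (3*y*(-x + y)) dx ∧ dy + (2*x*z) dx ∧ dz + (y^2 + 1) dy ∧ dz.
d(omega) = 0

For a 2-form omega = sum_{i<j} g_{ij} dx_i ∧ dx_j, the exterior derivative is
  d(omega) = sum_{i<j} d(g_{ij}) ∧ dx_i ∧ dx_j = sum_{i<j, k} (∂g_{ij}/∂x_k) dx_k ∧ dx_i ∧ dx_j.
Expand each term, using dx_k ∧ dx_i ∧ dx_j = sgn(permutation) dx_{(a)} ∧ dx_{(b)} ∧ dx_{(c)} with (a < b < c) sorted:

Collecting like 3-forms: d(omega) = 0.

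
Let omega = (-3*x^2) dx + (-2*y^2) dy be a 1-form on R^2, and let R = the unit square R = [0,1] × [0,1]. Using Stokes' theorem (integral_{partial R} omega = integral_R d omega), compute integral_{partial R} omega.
integral_(partial R) omega = 0

Stokes: integral_partial_R omega = integral_R d omega with d omega = (∂Q/∂x - ∂P/∂y) dx ∧ dy.
  ∂Q/∂x = 0
  ∂P/∂y = 0
  integrand = ∂Q/∂x - ∂P/∂y = 0.
Integrating over R: integral_0^1 integral_0^1 (0) dx dy = 0.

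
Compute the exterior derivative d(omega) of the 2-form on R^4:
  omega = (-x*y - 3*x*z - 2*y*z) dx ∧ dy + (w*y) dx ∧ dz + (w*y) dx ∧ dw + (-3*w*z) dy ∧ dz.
d(omega) = (-w - 3*x - 2*y) dx ∧ dy ∧ dz + (y) dx ∧ dz ∧ dw + (-w) dx ∧ dy ∧ dw + (-3*z) dy ∧ dz ∧ dw

For a 2-form omega = sum_{i<j} g_{ij} dx_i ∧ dx_j, the exterior derivative is
  d(omega) = sum_{i<j} d(g_{ij}) ∧ dx_i ∧ dx_j = sum_{i<j, k} (∂g_{ij}/∂x_k) dx_k ∧ dx_i ∧ dx_j.
Expand each term, using dx_k ∧ dx_i ∧ dx_j = sgn(permutation) dx_{(a)} ∧ dx_{(b)} ∧ dx_{(c)} with (a < b < c) sorted:
  d(-x*y - 3*x*z - 2*y*z) includes (∂/∂z)(-x*y - 3*x*z - 2*y*z) dz = (-3*x - 2*y) dz, which multiplied by dx ∧ dy gives (-3*x - 2*y) dx ∧ dy ∧ dz
  d(w*y) includes (∂/∂y)(w*y) dy = (w) dy, which multiplied by dx ∧ dz gives (-w) dx ∧ dy ∧ dz
  d(w*y) includes (∂/∂w)(w*y) dw = (y) dw, which multiplied by dx ∧ dz gives (y) dx ∧ dz ∧ dw
  d(w*y) includes (∂/∂y)(w*y) dy = (w) dy, which multiplied by dx ∧ dw gives (-w) dx ∧ dy ∧ dw
  d(-3*w*z) includes (∂/∂w)(-3*w*z) dw = (-3*z) dw, which multiplied by dy ∧ dz gives (-3*z) dy ∧ dz ∧ dw
Collecting like 3-forms: d(omega) = (-w - 3*x - 2*y) dx ∧ dy ∧ dz + (y) dx ∧ dz ∧ dw + (-w) dx ∧ dy ∧ dw + (-3*z) dy ∧ dz ∧ dw.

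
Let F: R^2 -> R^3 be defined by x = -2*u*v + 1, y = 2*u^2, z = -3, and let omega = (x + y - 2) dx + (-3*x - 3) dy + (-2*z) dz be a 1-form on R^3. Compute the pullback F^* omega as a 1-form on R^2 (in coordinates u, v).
F^* omega = (20*u^2*v + 4*u*v^2 - 24*u + 2*v) du + (2*u*(-2*u^2 + 2*u*v + 1)) dv

Using F^*(f dg) = (f ∘ F) d(g ∘ F), substitute each coordinate x_i by F_i(u, v) in f_i, and replace dx_i by d F_i = (∂F_i/∂u) du + (∂F_i/∂v) dv.
  For the x component: f_1(F) = 2*u^2 - 2*u*v - 1; d F_1 = (-2*v) du + (-2*u) dv
  For the y component: f_2(F) = 6*u*v - 6; d F_2 = (4*u) du + (0) dv
  For the z component: f_3(F) = 6; d F_3 = (0) du + (0) dv
Combining and collecting du, dv coefficients:
  coeff of du: 20*u^2*v + 4*u*v^2 - 24*u + 2*v
  coeff of dv: 2*u*(-2*u^2 + 2*u*v + 1)
F^* omega = (20*u^2*v + 4*u*v^2 - 24*u + 2*v) du + (2*u*(-2*u^2 + 2*u*v + 1)) dv.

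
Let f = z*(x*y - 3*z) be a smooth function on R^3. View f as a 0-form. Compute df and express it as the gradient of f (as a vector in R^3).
df = (y*z) dx + (x*z) dy + (x*y - 6*z) dz; grad f = (y*z, x*z, x*y - 6*z)

For a 0-form f, d f = (∂f/∂x) dx + (∂f/∂y) dy + (∂f/∂z) dz. The components of the vector representation are exactly the entries of grad f in Cartesian coordinates:
  ∂f/∂x = y*z
  ∂f/∂y = x*z
  ∂f/∂z = x*y - 6*z.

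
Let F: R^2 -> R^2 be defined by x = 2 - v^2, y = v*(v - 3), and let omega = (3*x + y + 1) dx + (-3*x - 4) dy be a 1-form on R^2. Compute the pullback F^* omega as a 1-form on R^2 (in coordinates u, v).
F^* omega = (10*v^3 - 3*v^2 - 34*v + 30) dv

Using F^*(f dg) = (f ∘ F) d(g ∘ F), substitute each coordinate x_i by F_i(u, v) in f_i, and replace dx_i by d F_i = (∂F_i/∂u) du + (∂F_i/∂v) dv.
  For the x component: f_1(F) = -2*v^2 - 3*v + 7; d F_1 = (0) du + (-2*v) dv
  For the y component: f_2(F) = 3*v^2 - 10; d F_2 = (0) du + (2*v - 3) dv
Combining and collecting du, dv coefficients:
  coeff of du: 0
  coeff of dv: 10*v^3 - 3*v^2 - 34*v + 30
F^* omega = (10*v^3 - 3*v^2 - 34*v + 30) dv.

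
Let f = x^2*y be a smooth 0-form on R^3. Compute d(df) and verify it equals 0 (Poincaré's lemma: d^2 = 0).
d(df) = 0

Step 1: df = sum_i (∂f/∂x_i) dx_i = (2*x*y) dx + (x^2) dy + (0) dz.
Step 2: Apply d again. Using the 1-form formula, the coefficient of dx ∧ dy in d(df) is ∂^2 f/∂x ∂y - ∂^2 f/∂y ∂x = (2*x) - (2*x) = 0 (equality of mixed partials for smooth f).
Similarly for dx ∧ dz and dy ∧ dz — all coefficients vanish. So d(df) = 0.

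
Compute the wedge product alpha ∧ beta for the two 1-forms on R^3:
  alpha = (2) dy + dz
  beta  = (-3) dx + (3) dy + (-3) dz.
alpha ∧ beta = (6) dx ∧ dy + (-9) dy ∧ dz + (3) dx ∧ dz

Distribute the wedge, using dx_i ∧ dx_j = -dx_j ∧ dx_i and dx_i ∧ dx_i = 0. For each pair (i, j) with i < j, the coefficient of dx_i ∧ dx_j in alpha ∧ beta is (alpha_i * beta_j - alpha_j * beta_i). Collecting: alpha ∧ beta = (6) dx ∧ dy + (-9) dy ∧ dz + (3) dx ∧ dz.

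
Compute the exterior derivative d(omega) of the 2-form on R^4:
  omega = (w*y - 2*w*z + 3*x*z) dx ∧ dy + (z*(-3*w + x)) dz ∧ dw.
d(omega) = (-2*w + 3*x) dx ∧ dy ∧ dz + (y - 2*z) dx ∧ dy ∧ dw + (z) dx ∧ dz ∧ dw

For a 2-form omega = sum_{i<j} g_{ij} dx_i ∧ dx_j, the exterior derivative is
  d(omega) = sum_{i<j} d(g_{ij}) ∧ dx_i ∧ dx_j = sum_{i<j, k} (∂g_{ij}/∂x_k) dx_k ∧ dx_i ∧ dx_j.
Expand each term, using dx_k ∧ dx_i ∧ dx_j = sgn(permutation) dx_{(a)} ∧ dx_{(b)} ∧ dx_{(c)} with (a < b < c) sorted:
  d(w*y - 2*w*z + 3*x*z) includes (∂/∂z)(w*y - 2*w*z + 3*x*z) dz = (-2*w + 3*x) dz, which multiplied by dx ∧ dy gives (-2*w + 3*x) dx ∧ dy ∧ dz
  d(w*y - 2*w*z + 3*x*z) includes (∂/∂w)(w*y - 2*w*z + 3*x*z) dw = (y - 2*z) dw, which multiplied by dx ∧ dy gives (y - 2*z) dx ∧ dy ∧ dw
  d(z*(-3*w + x)) includes (∂/∂x)(z*(-3*w + x)) dx = (z) dx, which multiplied by dz ∧ dw gives (z) dx ∧ dz ∧ dw
Collecting like 3-forms: d(omega) = (-2*w + 3*x) dx ∧ dy ∧ dz + (y - 2*z) dx ∧ dy ∧ dw + (z) dx ∧ dz ∧ dw.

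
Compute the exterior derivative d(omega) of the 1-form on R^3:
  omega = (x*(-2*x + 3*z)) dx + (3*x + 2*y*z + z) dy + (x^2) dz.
d(omega) = (3) dx ∧ dy + (-x) dx ∧ dz + (-2*y - 1) dy ∧ dz

For a 1-form omega = sum_i f_i dx_i, the exterior derivative is
  d(omega) = sum_{i < j} (∂f_j/∂x_i - ∂f_i/∂x_j) dx_i ∧ dx_j.
  coefficient of dx ∧ dy: ∂f_2/∂x - ∂f_1/∂y = ∂(3*x + 2*y*z + z)/∂x - ∂(x*(-2*x + 3*z))/∂y = 3
  coefficient of dx ∧ dz: ∂f_3/∂x - ∂f_1/∂z = ∂(x^2)/∂x - ∂(x*(-2*x + 3*z))/∂z = -x
  coefficient of dy ∧ dz: ∂f_3/∂y - ∂f_2/∂z = ∂(x^2)/∂y - ∂(3*x + 2*y*z + z)/∂z = -2*y - 1
Assembling: d(omega) = (3) dx ∧ dy + (-x) dx ∧ dz + (-2*y - 1) dy ∧ dz.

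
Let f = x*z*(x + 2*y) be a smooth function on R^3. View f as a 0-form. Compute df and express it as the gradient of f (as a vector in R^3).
df = (2*z*(x + y)) dx + (2*x*z) dy + (x*(x + 2*y)) dz; grad f = (2*z*(x + y), 2*x*z, x*(x + 2*y))

For a 0-form f, d f = (∂f/∂x) dx + (∂f/∂y) dy + (∂f/∂z) dz. The components of the vector representation are exactly the entries of grad f in Cartesian coordinates:
  ∂f/∂x = 2*z*(x + y)
  ∂f/∂y = 2*x*z
  ∂f/∂z = x*(x + 2*y).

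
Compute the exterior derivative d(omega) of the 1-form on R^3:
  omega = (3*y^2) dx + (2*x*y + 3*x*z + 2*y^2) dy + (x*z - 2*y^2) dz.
d(omega) = (-4*y + 3*z) dx ∧ dy + (z) dx ∧ dz + (-3*x - 4*y) dy ∧ dz

For a 1-form omega = sum_i f_i dx_i, the exterior derivative is
  d(omega) = sum_{i < j} (∂f_j/∂x_i - ∂f_i/∂x_j) dx_i ∧ dx_j.
  coefficient of dx ∧ dy: ∂f_2/∂x - ∂f_1/∂y = ∂(2*x*y + 3*x*z + 2*y^2)/∂x - ∂(3*y^2)/∂y = -4*y + 3*z
  coefficient of dx ∧ dz: ∂f_3/∂x - ∂f_1/∂z = ∂(x*z - 2*y^2)/∂x - ∂(3*y^2)/∂z = z
  coefficient of dy ∧ dz: ∂f_3/∂y - ∂f_2/∂z = ∂(x*z - 2*y^2)/∂y - ∂(2*x*y + 3*x*z + 2*y^2)/∂z = -3*x - 4*y
Assembling: d(omega) = (-4*y + 3*z) dx ∧ dy + (z) dx ∧ dz + (-3*x - 4*y) dy ∧ dz.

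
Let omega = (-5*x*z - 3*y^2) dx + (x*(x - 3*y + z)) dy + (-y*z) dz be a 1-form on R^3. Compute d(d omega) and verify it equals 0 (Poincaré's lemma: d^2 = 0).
d(d omega) = 0

Step 1: d omega = sum_{i<j} (∂f_j/∂x_i - ∂f_i/∂x_j) dx_i ∧ dx_j:
  coeff of dx ∧ dy: 2*x + 3*y + z
  coeff of dx ∧ dz: 5*x
  coeff of dy ∧ dz: -x - z
Step 2: Apply d again to each 2-form coefficient. The only possible 3-form in R^3 is dx ∧ dy ∧ dz, with coefficient
  ∂(coeff of dy∧dz)/∂x - ∂(coeff of dx∧dz)/∂y + ∂(coeff of dx∧dy)/∂z
  = ∂/∂x (-x - z) - ∂/∂y (5*x) + ∂/∂z (2*x + 3*y + z).
Each of these terms simplifies to sums of mixed partials that cancel in pairs. The result is 0 (by equality of mixed partials for smooth functions — Schwarz / Clairaut).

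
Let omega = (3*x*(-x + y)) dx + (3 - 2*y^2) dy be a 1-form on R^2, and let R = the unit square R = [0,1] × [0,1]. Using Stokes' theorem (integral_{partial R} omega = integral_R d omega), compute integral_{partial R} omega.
integral_(partial R) omega = -3/2

Stokes: integral_partial_R omega = integral_R d omega with d omega = (∂Q/∂x - ∂P/∂y) dx ∧ dy.
  ∂Q/∂x = 0
  ∂P/∂y = 3*x
  integrand = ∂Q/∂x - ∂P/∂y = -3*x.
Integrating over R: integral_0^1 integral_0^1 (-3*x) dx dy = -3/2.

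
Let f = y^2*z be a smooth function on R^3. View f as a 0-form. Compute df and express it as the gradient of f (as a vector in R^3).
df = (0) dx + (2*y*z) dy + (y^2) dz; grad f = (0, 2*y*z, y^2)

For a 0-form f, d f = (∂f/∂x) dx + (∂f/∂y) dy + (∂f/∂z) dz. The components of the vector representation are exactly the entries of grad f in Cartesian coordinates:
  ∂f/∂x = 0
  ∂f/∂y = 2*y*z
  ∂f/∂z = y^2.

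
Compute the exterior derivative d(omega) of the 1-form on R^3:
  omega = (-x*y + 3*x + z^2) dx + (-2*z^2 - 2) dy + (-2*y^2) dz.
d(omega) = (x) dx ∧ dy + (-2*z) dx ∧ dz + (-4*y + 4*z) dy ∧ dz

For a 1-form omega = sum_i f_i dx_i, the exterior derivative is
  d(omega) = sum_{i < j} (∂f_j/∂x_i - ∂f_i/∂x_j) dx_i ∧ dx_j.
  coefficient of dx ∧ dy: ∂f_2/∂x - ∂f_1/∂y = ∂(-2*z^2 - 2)/∂x - ∂(-x*y + 3*x + z^2)/∂y = x
  coefficient of dx ∧ dz: ∂f_3/∂x - ∂f_1/∂z = ∂(-2*y^2)/∂x - ∂(-x*y + 3*x + z^2)/∂z = -2*z
  coefficient of dy ∧ dz: ∂f_3/∂y - ∂f_2/∂z = ∂(-2*y^2)/∂y - ∂(-2*z^2 - 2)/∂z = -4*y + 4*z
Assembling: d(omega) = (x) dx ∧ dy + (-2*z) dx ∧ dz + (-4*y + 4*z) dy ∧ dz.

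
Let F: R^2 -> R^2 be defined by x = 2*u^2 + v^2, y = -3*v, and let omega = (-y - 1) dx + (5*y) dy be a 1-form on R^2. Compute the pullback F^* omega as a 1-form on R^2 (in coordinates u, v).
F^* omega = (4*u*(3*v - 1)) du + (v*(6*v + 43)) dv

Using F^*(f dg) = (f ∘ F) d(g ∘ F), substitute each coordinate x_i by F_i(u, v) in f_i, and replace dx_i by d F_i = (∂F_i/∂u) du + (∂F_i/∂v) dv.
  For the x component: f_1(F) = 3*v - 1; d F_1 = (4*u) du + (2*v) dv
  For the y component: f_2(F) = -15*v; d F_2 = (0) du + (-3) dv
Combining and collecting du, dv coefficients:
  coeff of du: 4*u*(3*v - 1)
  coeff of dv: v*(6*v + 43)
F^* omega = (4*u*(3*v - 1)) du + (v*(6*v + 43)) dv.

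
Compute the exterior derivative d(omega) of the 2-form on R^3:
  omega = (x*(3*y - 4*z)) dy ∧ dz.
d(omega) = (3*y - 4*z) dx ∧ dy ∧ dz

For a 2-form omega = sum_{i<j} g_{ij} dx_i ∧ dx_j, the exterior derivative is
  d(omega) = sum_{i<j} d(g_{ij}) ∧ dx_i ∧ dx_j = sum_{i<j, k} (∂g_{ij}/∂x_k) dx_k ∧ dx_i ∧ dx_j.
Expand each term, using dx_k ∧ dx_i ∧ dx_j = sgn(permutation) dx_{(a)} ∧ dx_{(b)} ∧ dx_{(c)} with (a < b < c) sorted:
  d(x*(3*y - 4*z)) includes (∂/∂x)(x*(3*y - 4*z)) dx = (3*y - 4*z) dx, which multiplied by dy ∧ dz gives (3*y - 4*z) dx ∧ dy ∧ dz
Collecting like 3-forms: d(omega) = (3*y - 4*z) dx ∧ dy ∧ dz.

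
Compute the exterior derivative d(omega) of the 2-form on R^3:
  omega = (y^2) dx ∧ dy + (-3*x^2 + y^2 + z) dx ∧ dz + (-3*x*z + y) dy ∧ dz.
d(omega) = (-2*y - 3*z) dx ∧ dy ∧ dz

For a 2-form omega = sum_{i<j} g_{ij} dx_i ∧ dx_j, the exterior derivative is
  d(omega) = sum_{i<j} d(g_{ij}) ∧ dx_i ∧ dx_j = sum_{i<j, k} (∂g_{ij}/∂x_k) dx_k ∧ dx_i ∧ dx_j.
Expand each term, using dx_k ∧ dx_i ∧ dx_j = sgn(permutation) dx_{(a)} ∧ dx_{(b)} ∧ dx_{(c)} with (a < b < c) sorted:
  d(-3*x^2 + y^2 + z) includes (∂/∂y)(-3*x^2 + y^2 + z) dy = (2*y) dy, which multiplied by dx ∧ dz gives (-2*y) dx ∧ dy ∧ dz
  d(-3*x*z + y) includes (∂/∂x)(-3*x*z + y) dx = (-3*z) dx, which multiplied by dy ∧ dz gives (-3*z) dx ∧ dy ∧ dz
Collecting like 3-forms: d(omega) = (-2*y - 3*z) dx ∧ dy ∧ dz.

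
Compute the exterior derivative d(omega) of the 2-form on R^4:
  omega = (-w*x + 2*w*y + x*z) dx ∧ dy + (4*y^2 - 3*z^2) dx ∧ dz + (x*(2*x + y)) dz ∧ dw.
d(omega) = (x - 8*y) dx ∧ dy ∧ dz + (-x + 2*y) dx ∧ dy ∧ dw + (4*x + y) dx ∧ dz ∧ dw + (x) dy ∧ dz ∧ dw

For a 2-form omega = sum_{i<j} g_{ij} dx_i ∧ dx_j, the exterior derivative is
  d(omega) = sum_{i<j} d(g_{ij}) ∧ dx_i ∧ dx_j = sum_{i<j, k} (∂g_{ij}/∂x_k) dx_k ∧ dx_i ∧ dx_j.
Expand each term, using dx_k ∧ dx_i ∧ dx_j = sgn(permutation) dx_{(a)} ∧ dx_{(b)} ∧ dx_{(c)} with (a < b < c) sorted:
  d(-w*x + 2*w*y + x*z) includes (∂/∂z)(-w*x + 2*w*y + x*z) dz = (x) dz, which multiplied by dx ∧ dy gives (x) dx ∧ dy ∧ dz
  d(-w*x + 2*w*y + x*z) includes (∂/∂w)(-w*x + 2*w*y + x*z) dw = (-x + 2*y) dw, which multiplied by dx ∧ dy gives (-x + 2*y) dx ∧ dy ∧ dw
  d(4*y^2 - 3*z^2) includes (∂/∂y)(4*y^2 - 3*z^2) dy = (8*y) dy, which multiplied by dx ∧ dz gives (-8*y) dx ∧ dy ∧ dz
  d(x*(2*x + y)) includes (∂/∂x)(x*(2*x + y)) dx = (4*x + y) dx, which multiplied by dz ∧ dw gives (4*x + y) dx ∧ dz ∧ dw
  d(x*(2*x + y)) includes (∂/∂y)(x*(2*x + y)) dy = (x) dy, which multiplied by dz ∧ dw gives (x) dy ∧ dz ∧ dw
Collecting like 3-forms: d(omega) = (x - 8*y) dx ∧ dy ∧ dz + (-x + 2*y) dx ∧ dy ∧ dw + (4*x + y) dx ∧ dz ∧ dw + (x) dy ∧ dz ∧ dw.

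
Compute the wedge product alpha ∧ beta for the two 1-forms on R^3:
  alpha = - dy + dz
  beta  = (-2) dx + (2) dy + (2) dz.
alpha ∧ beta = (-2) dx ∧ dy + (-4) dy ∧ dz + (2) dx ∧ dz

Distribute the wedge, using dx_i ∧ dx_j = -dx_j ∧ dx_i and dx_i ∧ dx_i = 0. For each pair (i, j) with i < j, the coefficient of dx_i ∧ dx_j in alpha ∧ beta is (alpha_i * beta_j - alpha_j * beta_i). Collecting: alpha ∧ beta = (-2) dx ∧ dy + (-4) dy ∧ dz + (2) dx ∧ dz.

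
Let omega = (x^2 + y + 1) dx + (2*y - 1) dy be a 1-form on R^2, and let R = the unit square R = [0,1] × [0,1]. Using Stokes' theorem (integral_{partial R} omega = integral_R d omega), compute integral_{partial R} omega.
integral_(partial R) omega = -1

Stokes: integral_partial_R omega = integral_R d omega with d omega = (∂Q/∂x - ∂P/∂y) dx ∧ dy.
  ∂Q/∂x = 0
  ∂P/∂y = 1
  integrand = ∂Q/∂x - ∂P/∂y = -1.
Integrating over R: integral_0^1 integral_0^1 (-1) dx dy = -1.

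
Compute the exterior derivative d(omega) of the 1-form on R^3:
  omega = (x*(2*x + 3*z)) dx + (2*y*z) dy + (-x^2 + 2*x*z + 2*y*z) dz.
d(omega) = (-5*x + 2*z) dx ∧ dz + (-2*y + 2*z) dy ∧ dz

For a 1-form omega = sum_i f_i dx_i, the exterior derivative is
  d(omega) = sum_{i < j} (∂f_j/∂x_i - ∂f_i/∂x_j) dx_i ∧ dx_j.
  coefficient of dx ∧ dz: ∂f_3/∂x - ∂f_1/∂z = ∂(-x^2 + 2*x*z + 2*y*z)/∂x - ∂(x*(2*x + 3*z))/∂z = -5*x + 2*z
  coefficient of dy ∧ dz: ∂f_3/∂y - ∂f_2/∂z = ∂(-x^2 + 2*x*z + 2*y*z)/∂y - ∂(2*y*z)/∂z = -2*y + 2*z
Assembling: d(omega) = (-5*x + 2*z) dx ∧ dz + (-2*y + 2*z) dy ∧ dz.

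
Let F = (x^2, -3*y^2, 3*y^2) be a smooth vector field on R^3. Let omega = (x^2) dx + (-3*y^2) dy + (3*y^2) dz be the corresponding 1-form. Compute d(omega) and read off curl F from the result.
d(omega) = (6*y) dy ∧ dz + (0) dz ∧ dx + (0) dx ∧ dy; curl F = (6*y, 0, 0)

d omega = sum_{i<j} (∂f_j/∂x_i - ∂f_i/∂x_j) dx_i ∧ dx_j. Under the identification (dy ∧ dz, dz ∧ dx, dx ∧ dy) ↔ (e_x, e_y, e_z), the coefficients are exactly the components of curl F. Compute:
  ∂R/∂y - ∂Q/∂z = (6*y) - (0) = 6*y
  ∂P/∂z - ∂R/∂x = (0) - (0) = 0
  ∂Q/∂x - ∂P/∂y = (0) - (0) = 0.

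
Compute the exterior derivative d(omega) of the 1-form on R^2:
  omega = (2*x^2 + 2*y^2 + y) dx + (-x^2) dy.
d(omega) = (-2*x - 4*y - 1) dx ∧ dy

For a 1-form omega = sum_i f_i dx_i, the exterior derivative is
  d(omega) = sum_{i < j} (∂f_j/∂x_i - ∂f_i/∂x_j) dx_i ∧ dx_j.
  coefficient of dx ∧ dy: ∂f_2/∂x - ∂f_1/∂y = ∂(-x^2)/∂x - ∂(2*x^2 + 2*y^2 + y)/∂y = -2*x - 4*y - 1
Assembling: d(omega) = (-2*x - 4*y - 1) dx ∧ dy.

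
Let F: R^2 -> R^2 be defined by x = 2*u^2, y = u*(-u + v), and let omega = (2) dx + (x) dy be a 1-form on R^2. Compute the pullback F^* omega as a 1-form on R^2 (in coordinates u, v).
F^* omega = (2*u*(-2*u^2 + u*v + 4)) du + (2*u^3) dv

Using F^*(f dg) = (f ∘ F) d(g ∘ F), substitute each coordinate x_i by F_i(u, v) in f_i, and replace dx_i by d F_i = (∂F_i/∂u) du + (∂F_i/∂v) dv.
  For the x component: f_1(F) = 2; d F_1 = (4*u) du + (0) dv
  For the y component: f_2(F) = 2*u^2; d F_2 = (-2*u + v) du + (u) dv
Combining and collecting du, dv coefficients:
  coeff of du: 2*u*(-2*u^2 + u*v + 4)
  coeff of dv: 2*u^3
F^* omega = (2*u*(-2*u^2 + u*v + 4)) du + (2*u^3) dv.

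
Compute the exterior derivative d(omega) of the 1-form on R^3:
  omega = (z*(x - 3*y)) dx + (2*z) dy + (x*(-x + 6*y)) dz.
d(omega) = (3*z) dx ∧ dy + (-3*x + 9*y) dx ∧ dz + (6*x - 2) dy ∧ dz

For a 1-form omega = sum_i f_i dx_i, the exterior derivative is
  d(omega) = sum_{i < j} (∂f_j/∂x_i - ∂f_i/∂x_j) dx_i ∧ dx_j.
  coefficient of dx ∧ dy: ∂f_2/∂x - ∂f_1/∂y = ∂(2*z)/∂x - ∂(z*(x - 3*y))/∂y = 3*z
  coefficient of dx ∧ dz: ∂f_3/∂x - ∂f_1/∂z = ∂(x*(-x + 6*y))/∂x - ∂(z*(x - 3*y))/∂z = -3*x + 9*y
  coefficient of dy ∧ dz: ∂f_3/∂y - ∂f_2/∂z = ∂(x*(-x + 6*y))/∂y - ∂(2*z)/∂z = 6*x - 2
Assembling: d(omega) = (3*z) dx ∧ dy + (-3*x + 9*y) dx ∧ dz + (6*x - 2) dy ∧ dz.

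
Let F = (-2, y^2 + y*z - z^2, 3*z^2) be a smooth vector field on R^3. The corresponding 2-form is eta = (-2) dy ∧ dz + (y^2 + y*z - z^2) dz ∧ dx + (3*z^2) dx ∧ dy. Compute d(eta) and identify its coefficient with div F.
d(eta) = (2*y + 7*z) dx ∧ dy ∧ dz; div F = 2*y + 7*z

For a 2-form in R^3 of the form above, applying d gives a 3-form with coefficient ∂P/∂x + ∂Q/∂y + ∂R/∂z:
  ∂P/∂x = 0
  ∂Q/∂y = 2*y + z
  ∂R/∂z = 6*z
Sum = 2*y + 7*z, which is exactly div F.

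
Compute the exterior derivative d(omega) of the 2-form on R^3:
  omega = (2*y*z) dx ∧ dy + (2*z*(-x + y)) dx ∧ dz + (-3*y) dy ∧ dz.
d(omega) = (2*y - 2*z) dx ∧ dy ∧ dz

For a 2-form omega = sum_{i<j} g_{ij} dx_i ∧ dx_j, the exterior derivative is
  d(omega) = sum_{i<j} d(g_{ij}) ∧ dx_i ∧ dx_j = sum_{i<j, k} (∂g_{ij}/∂x_k) dx_k ∧ dx_i ∧ dx_j.
Expand each term, using dx_k ∧ dx_i ∧ dx_j = sgn(permutation) dx_{(a)} ∧ dx_{(b)} ∧ dx_{(c)} with (a < b < c) sorted:
  d(2*y*z) includes (∂/∂z)(2*y*z) dz = (2*y) dz, which multiplied by dx ∧ dy gives (2*y) dx ∧ dy ∧ dz
  d(2*z*(-x + y)) includes (∂/∂y)(2*z*(-x + y)) dy = (2*z) dy, which multiplied by dx ∧ dz gives (-2*z) dx ∧ dy ∧ dz
Collecting like 3-forms: d(omega) = (2*y - 2*z) dx ∧ dy ∧ dz.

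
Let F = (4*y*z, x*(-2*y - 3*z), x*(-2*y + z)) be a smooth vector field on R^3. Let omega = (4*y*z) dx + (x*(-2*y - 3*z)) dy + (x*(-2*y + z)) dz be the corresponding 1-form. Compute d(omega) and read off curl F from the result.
d(omega) = (x) dy ∧ dz + (6*y - z) dz ∧ dx + (-2*y - 7*z) dx ∧ dy; curl F = (x, 6*y - z, -2*y - 7*z)

d omega = sum_{i<j} (∂f_j/∂x_i - ∂f_i/∂x_j) dx_i ∧ dx_j. Under the identification (dy ∧ dz, dz ∧ dx, dx ∧ dy) ↔ (e_x, e_y, e_z), the coefficients are exactly the components of curl F. Compute:
  ∂R/∂y - ∂Q/∂z = (-2*x) - (-3*x) = x
  ∂P/∂z - ∂R/∂x = (4*y) - (-2*y + z) = 6*y - z
  ∂Q/∂x - ∂P/∂y = (-2*y - 3*z) - (4*z) = -2*y - 7*z.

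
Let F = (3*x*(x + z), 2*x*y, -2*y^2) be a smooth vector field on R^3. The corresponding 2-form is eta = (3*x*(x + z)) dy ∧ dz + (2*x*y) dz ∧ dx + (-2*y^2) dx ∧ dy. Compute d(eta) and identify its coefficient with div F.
d(eta) = (8*x + 3*z) dx ∧ dy ∧ dz; div F = 8*x + 3*z

For a 2-form in R^3 of the form above, applying d gives a 3-form with coefficient ∂P/∂x + ∂Q/∂y + ∂R/∂z:
  ∂P/∂x = 6*x + 3*z
  ∂Q/∂y = 2*x
  ∂R/∂z = 0
Sum = 8*x + 3*z, which is exactly div F.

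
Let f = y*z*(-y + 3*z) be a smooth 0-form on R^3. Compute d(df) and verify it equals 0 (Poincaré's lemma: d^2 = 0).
d(df) = 0

Step 1: df = sum_i (∂f/∂x_i) dx_i = (0) dx + (z*(-2*y + 3*z)) dy + (y*(-y + 6*z)) dz.
Step 2: Apply d again. Using the 1-form formula, the coefficient of dx ∧ dy in d(df) is ∂^2 f/∂x ∂y - ∂^2 f/∂y ∂x = (0) - (0) = 0 (equality of mixed partials for smooth f).
Similarly for dx ∧ dz and dy ∧ dz — all coefficients vanish. So d(df) = 0.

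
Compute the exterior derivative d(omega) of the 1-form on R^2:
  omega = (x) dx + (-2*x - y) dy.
d(omega) = (-2) dx ∧ dy

For a 1-form omega = sum_i f_i dx_i, the exterior derivative is
  d(omega) = sum_{i < j} (∂f_j/∂x_i - ∂f_i/∂x_j) dx_i ∧ dx_j.
  coefficient of dx ∧ dy: ∂f_2/∂x - ∂f_1/∂y = ∂(-2*x - y)/∂x - ∂(x)/∂y = -2
Assembling: d(omega) = (-2) dx ∧ dy.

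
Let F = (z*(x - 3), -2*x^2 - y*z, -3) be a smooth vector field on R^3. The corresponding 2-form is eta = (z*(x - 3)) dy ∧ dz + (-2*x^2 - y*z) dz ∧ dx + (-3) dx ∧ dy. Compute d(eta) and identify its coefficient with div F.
d(eta) = (0) dx ∧ dy ∧ dz; div F = 0

For a 2-form in R^3 of the form above, applying d gives a 3-form with coefficient ∂P/∂x + ∂Q/∂y + ∂R/∂z:
  ∂P/∂x = z
  ∂Q/∂y = -z
  ∂R/∂z = 0
Sum = 0, which is exactly div F.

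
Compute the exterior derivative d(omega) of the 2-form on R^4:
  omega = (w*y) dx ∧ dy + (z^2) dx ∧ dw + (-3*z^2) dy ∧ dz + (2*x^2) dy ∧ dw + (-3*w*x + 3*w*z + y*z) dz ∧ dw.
d(omega) = (4*x + y) dx ∧ dy ∧ dw + (-3*w - 2*z) dx ∧ dz ∧ dw + (z) dy ∧ dz ∧ dw

For a 2-form omega = sum_{i<j} g_{ij} dx_i ∧ dx_j, the exterior derivative is
  d(omega) = sum_{i<j} d(g_{ij}) ∧ dx_i ∧ dx_j = sum_{i<j, k} (∂g_{ij}/∂x_k) dx_k ∧ dx_i ∧ dx_j.
Expand each term, using dx_k ∧ dx_i ∧ dx_j = sgn(permutation) dx_{(a)} ∧ dx_{(b)} ∧ dx_{(c)} with (a < b < c) sorted:
  d(w*y) includes (∂/∂w)(w*y) dw = (y) dw, which multiplied by dx ∧ dy gives (y) dx ∧ dy ∧ dw
  d(z^2) includes (∂/∂z)(z^2) dz = (2*z) dz, which multiplied by dx ∧ dw gives (-2*z) dx ∧ dz ∧ dw
  d(2*x^2) includes (∂/∂x)(2*x^2) dx = (4*x) dx, which multiplied by dy ∧ dw gives (4*x) dx ∧ dy ∧ dw
  d(-3*w*x + 3*w*z + y*z) includes (∂/∂x)(-3*w*x + 3*w*z + y*z) dx = (-3*w) dx, which multiplied by dz ∧ dw gives (-3*w) dx ∧ dz ∧ dw
  d(-3*w*x + 3*w*z + y*z) includes (∂/∂y)(-3*w*x + 3*w*z + y*z) dy = (z) dy, which multiplied by dz ∧ dw gives (z) dy ∧ dz ∧ dw
Collecting like 3-forms: d(omega) = (4*x + y) dx ∧ dy ∧ dw + (-3*w - 2*z) dx ∧ dz ∧ dw + (z) dy ∧ dz ∧ dw.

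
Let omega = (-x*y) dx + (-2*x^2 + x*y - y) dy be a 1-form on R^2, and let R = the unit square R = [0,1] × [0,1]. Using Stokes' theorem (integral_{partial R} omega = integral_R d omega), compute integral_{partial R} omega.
integral_(partial R) omega = -1

Stokes: integral_partial_R omega = integral_R d omega with d omega = (∂Q/∂x - ∂P/∂y) dx ∧ dy.
  ∂Q/∂x = -4*x + y
  ∂P/∂y = -x
  integrand = ∂Q/∂x - ∂P/∂y = -3*x + y.
Integrating over R: integral_0^1 integral_0^1 (-3*x + y) dx dy = -1.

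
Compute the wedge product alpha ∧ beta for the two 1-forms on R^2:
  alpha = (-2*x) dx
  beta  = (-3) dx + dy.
alpha ∧ beta = (-2*x) dx ∧ dy

Distribute the wedge, using dx_i ∧ dx_j = -dx_j ∧ dx_i and dx_i ∧ dx_i = 0. For each pair (i, j) with i < j, the coefficient of dx_i ∧ dx_j in alpha ∧ beta is (alpha_i * beta_j - alpha_j * beta_i). Collecting: alpha ∧ beta = (-2*x) dx ∧ dy.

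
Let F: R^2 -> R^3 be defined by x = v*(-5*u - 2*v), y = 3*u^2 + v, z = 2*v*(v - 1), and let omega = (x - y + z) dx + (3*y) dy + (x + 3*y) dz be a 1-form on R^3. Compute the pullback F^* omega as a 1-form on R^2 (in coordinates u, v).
F^* omega = (54*u^3 + 15*u^2*v + 25*u*v^2 + 18*u*v + 15*v^2) du + (15*u^3 + 73*u^2*v - 9*u^2 + 25*u*v - 8*v^3 + 28*v^2 - 3*v) dv

Using F^*(f dg) = (f ∘ F) d(g ∘ F), substitute each coordinate x_i by F_i(u, v) in f_i, and replace dx_i by d F_i = (∂F_i/∂u) du + (∂F_i/∂v) dv.
  For the x component: f_1(F) = -3*u^2 - 5*u*v - 3*v; d F_1 = (-5*v) du + (-5*u - 4*v) dv
  For the y component: f_2(F) = 9*u^2 + 3*v; d F_2 = (6*u) du + (1) dv
  For the z component: f_3(F) = 9*u^2 - 5*u*v - 2*v^2 + 3*v; d F_3 = (0) du + (4*v - 2) dv
Combining and collecting du, dv coefficients:
  coeff of du: 54*u^3 + 15*u^2*v + 25*u*v^2 + 18*u*v + 15*v^2
  coeff of dv: 15*u^3 + 73*u^2*v - 9*u^2 + 25*u*v - 8*v^3 + 28*v^2 - 3*v
F^* omega = (54*u^3 + 15*u^2*v + 25*u*v^2 + 18*u*v + 15*v^2) du + (15*u^3 + 73*u^2*v - 9*u^2 + 25*u*v - 8*v^3 + 28*v^2 - 3*v) dv.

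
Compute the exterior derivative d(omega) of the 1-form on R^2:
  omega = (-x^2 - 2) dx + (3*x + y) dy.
d(omega) = (3) dx ∧ dy

For a 1-form omega = sum_i f_i dx_i, the exterior derivative is
  d(omega) = sum_{i < j} (∂f_j/∂x_i - ∂f_i/∂x_j) dx_i ∧ dx_j.
  coefficient of dx ∧ dy: ∂f_2/∂x - ∂f_1/∂y = ∂(3*x + y)/∂x - ∂(-x^2 - 2)/∂y = 3
Assembling: d(omega) = (3) dx ∧ dy.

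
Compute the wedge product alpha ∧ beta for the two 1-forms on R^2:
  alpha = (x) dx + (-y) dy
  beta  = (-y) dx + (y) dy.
alpha ∧ beta = (y*(x - y)) dx ∧ dy

Distribute the wedge, using dx_i ∧ dx_j = -dx_j ∧ dx_i and dx_i ∧ dx_i = 0. For each pair (i, j) with i < j, the coefficient of dx_i ∧ dx_j in alpha ∧ beta is (alpha_i * beta_j - alpha_j * beta_i). Collecting: alpha ∧ beta = (y*(x - y)) dx ∧ dy.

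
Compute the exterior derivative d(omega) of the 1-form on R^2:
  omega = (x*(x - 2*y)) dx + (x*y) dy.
d(omega) = (2*x + y) dx ∧ dy

For a 1-form omega = sum_i f_i dx_i, the exterior derivative is
  d(omega) = sum_{i < j} (∂f_j/∂x_i - ∂f_i/∂x_j) dx_i ∧ dx_j.
  coefficient of dx ∧ dy: ∂f_2/∂x - ∂f_1/∂y = ∂(x*y)/∂x - ∂(x*(x - 2*y))/∂y = 2*x + y
Assembling: d(omega) = (2*x + y) dx ∧ dy.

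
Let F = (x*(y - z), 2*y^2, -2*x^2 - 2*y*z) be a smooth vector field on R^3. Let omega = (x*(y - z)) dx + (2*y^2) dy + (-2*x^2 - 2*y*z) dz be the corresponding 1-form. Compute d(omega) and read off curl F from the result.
d(omega) = (-2*z) dy ∧ dz + (3*x) dz ∧ dx + (-x) dx ∧ dy; curl F = (-2*z, 3*x, -x)

d omega = sum_{i<j} (∂f_j/∂x_i - ∂f_i/∂x_j) dx_i ∧ dx_j. Under the identification (dy ∧ dz, dz ∧ dx, dx ∧ dy) ↔ (e_x, e_y, e_z), the coefficients are exactly the components of curl F. Compute:
  ∂R/∂y - ∂Q/∂z = (-2*z) - (0) = -2*z
  ∂P/∂z - ∂R/∂x = (-x) - (-4*x) = 3*x
  ∂Q/∂x - ∂P/∂y = (0) - (x) = -x.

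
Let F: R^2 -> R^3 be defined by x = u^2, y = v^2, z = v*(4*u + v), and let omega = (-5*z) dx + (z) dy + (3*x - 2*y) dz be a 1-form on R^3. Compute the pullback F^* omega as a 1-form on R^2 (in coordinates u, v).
F^* omega = (2*v*(-14*u^2 - 5*u*v - 4*v^2)) du + (12*u^3 + 6*u^2*v - 2*v^3) dv

Using F^*(f dg) = (f ∘ F) d(g ∘ F), substitute each coordinate x_i by F_i(u, v) in f_i, and replace dx_i by d F_i = (∂F_i/∂u) du + (∂F_i/∂v) dv.
  For the x component: f_1(F) = 5*v*(-4*u - v); d F_1 = (2*u) du + (0) dv
  For the y component: f_2(F) = v*(4*u + v); d F_2 = (0) du + (2*v) dv
  For the z component: f_3(F) = 3*u^2 - 2*v^2; d F_3 = (4*v) du + (4*u + 2*v) dv
Combining and collecting du, dv coefficients:
  coeff of du: 2*v*(-14*u^2 - 5*u*v - 4*v^2)
  coeff of dv: 12*u^3 + 6*u^2*v - 2*v^3
F^* omega = (2*v*(-14*u^2 - 5*u*v - 4*v^2)) du + (12*u^3 + 6*u^2*v - 2*v^3) dv.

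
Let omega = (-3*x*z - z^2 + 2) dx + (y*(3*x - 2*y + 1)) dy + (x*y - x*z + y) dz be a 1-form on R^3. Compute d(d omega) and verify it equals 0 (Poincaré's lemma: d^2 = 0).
d(d omega) = 0

Step 1: d omega = sum_{i<j} (∂f_j/∂x_i - ∂f_i/∂x_j) dx_i ∧ dx_j:
  coeff of dx ∧ dy: 3*y
  coeff of dx ∧ dz: 3*x + y + z
  coeff of dy ∧ dz: x + 1
Step 2: Apply d again to each 2-form coefficient. The only possible 3-form in R^3 is dx ∧ dy ∧ dz, with coefficient
  ∂(coeff of dy∧dz)/∂x - ∂(coeff of dx∧dz)/∂y + ∂(coeff of dx∧dy)/∂z
  = ∂/∂x (x + 1) - ∂/∂y (3*x + y + z) + ∂/∂z (3*y).
Each of these terms simplifies to sums of mixed partials that cancel in pairs. The result is 0 (by equality of mixed partials for smooth functions — Schwarz / Clairaut).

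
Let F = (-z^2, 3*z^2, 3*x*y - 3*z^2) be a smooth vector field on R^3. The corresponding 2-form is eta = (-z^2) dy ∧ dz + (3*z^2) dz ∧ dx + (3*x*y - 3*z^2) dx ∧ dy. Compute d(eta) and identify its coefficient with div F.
d(eta) = (-6*z) dx ∧ dy ∧ dz; div F = -6*z

For a 2-form in R^3 of the form above, applying d gives a 3-form with coefficient ∂P/∂x + ∂Q/∂y + ∂R/∂z:
  ∂P/∂x = 0
  ∂Q/∂y = 0
  ∂R/∂z = -6*z
Sum = -6*z, which is exactly div F.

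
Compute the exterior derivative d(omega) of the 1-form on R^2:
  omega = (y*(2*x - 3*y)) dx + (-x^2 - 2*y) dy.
d(omega) = (-4*x + 6*y) dx ∧ dy

For a 1-form omega = sum_i f_i dx_i, the exterior derivative is
  d(omega) = sum_{i < j} (∂f_j/∂x_i - ∂f_i/∂x_j) dx_i ∧ dx_j.
  coefficient of dx ∧ dy: ∂f_2/∂x - ∂f_1/∂y = ∂(-x^2 - 2*y)/∂x - ∂(y*(2*x - 3*y))/∂y = -4*x + 6*y
Assembling: d(omega) = (-4*x + 6*y) dx ∧ dy.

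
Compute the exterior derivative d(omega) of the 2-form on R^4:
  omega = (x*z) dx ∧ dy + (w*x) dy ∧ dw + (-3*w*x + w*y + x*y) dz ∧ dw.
d(omega) = (x) dx ∧ dy ∧ dz + (w) dx ∧ dy ∧ dw + (-3*w + y) dx ∧ dz ∧ dw + (w + x) dy ∧ dz ∧ dw

For a 2-form omega = sum_{i<j} g_{ij} dx_i ∧ dx_j, the exterior derivative is
  d(omega) = sum_{i<j} d(g_{ij}) ∧ dx_i ∧ dx_j = sum_{i<j, k} (∂g_{ij}/∂x_k) dx_k ∧ dx_i ∧ dx_j.
Expand each term, using dx_k ∧ dx_i ∧ dx_j = sgn(permutation) dx_{(a)} ∧ dx_{(b)} ∧ dx_{(c)} with (a < b < c) sorted:
  d(x*z) includes (∂/∂z)(x*z) dz = (x) dz, which multiplied by dx ∧ dy gives (x) dx ∧ dy ∧ dz
  d(w*x) includes (∂/∂x)(w*x) dx = (w) dx, which multiplied by dy ∧ dw gives (w) dx ∧ dy ∧ dw
  d(-3*w*x + w*y + x*y) includes (∂/∂x)(-3*w*x + w*y + x*y) dx = (-3*w + y) dx, which multiplied by dz ∧ dw gives (-3*w + y) dx ∧ dz ∧ dw
  d(-3*w*x + w*y + x*y) includes (∂/∂y)(-3*w*x + w*y + x*y) dy = (w + x) dy, which multiplied by dz ∧ dw gives (w + x) dy ∧ dz ∧ dw
Collecting like 3-forms: d(omega) = (x) dx ∧ dy ∧ dz + (w) dx ∧ dy ∧ dw + (-3*w + y) dx ∧ dz ∧ dw + (w + x) dy ∧ dz ∧ dw.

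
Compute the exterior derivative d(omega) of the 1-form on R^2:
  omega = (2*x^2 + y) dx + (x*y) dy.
d(omega) = (y - 1) dx ∧ dy

For a 1-form omega = sum_i f_i dx_i, the exterior derivative is
  d(omega) = sum_{i < j} (∂f_j/∂x_i - ∂f_i/∂x_j) dx_i ∧ dx_j.
  coefficient of dx ∧ dy: ∂f_2/∂x - ∂f_1/∂y = ∂(x*y)/∂x - ∂(2*x^2 + y)/∂y = y - 1
Assembling: d(omega) = (y - 1) dx ∧ dy.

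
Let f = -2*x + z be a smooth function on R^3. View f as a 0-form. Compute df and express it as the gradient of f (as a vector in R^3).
df = (-2) dx + (0) dy + (1) dz; grad f = (-2, 0, 1)

For a 0-form f, d f = (∂f/∂x) dx + (∂f/∂y) dy + (∂f/∂z) dz. The components of the vector representation are exactly the entries of grad f in Cartesian coordinates:
  ∂f/∂x = -2
  ∂f/∂y = 0
  ∂f/∂z = 1.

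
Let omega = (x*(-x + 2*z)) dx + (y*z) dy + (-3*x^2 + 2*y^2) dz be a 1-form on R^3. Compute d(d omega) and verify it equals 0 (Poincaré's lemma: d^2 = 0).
d(d omega) = 0

Step 1: d omega = sum_{i<j} (∂f_j/∂x_i - ∂f_i/∂x_j) dx_i ∧ dx_j:
  coeff of dx ∧ dy: 0
  coeff of dx ∧ dz: -8*x
  coeff of dy ∧ dz: 3*y
Step 2: Apply d again to each 2-form coefficient. The only possible 3-form in R^3 is dx ∧ dy ∧ dz, with coefficient
  ∂(coeff of dy∧dz)/∂x - ∂(coeff of dx∧dz)/∂y + ∂(coeff of dx∧dy)/∂z
  = ∂/∂x (3*y) - ∂/∂y (-8*x) + ∂/∂z (0).
Each of these terms simplifies to sums of mixed partials that cancel in pairs. The result is 0 (by equality of mixed partials for smooth functions — Schwarz / Clairaut).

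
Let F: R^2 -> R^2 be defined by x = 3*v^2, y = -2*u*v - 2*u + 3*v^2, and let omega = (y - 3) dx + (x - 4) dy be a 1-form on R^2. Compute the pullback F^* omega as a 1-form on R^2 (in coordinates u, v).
F^* omega = (-6*v^3 - 6*v^2 + 8*v + 8) du + (-18*u*v^2 - 12*u*v + 8*u + 36*v^3 - 42*v) dv

Using F^*(f dg) = (f ∘ F) d(g ∘ F), substitute each coordinate x_i by F_i(u, v) in f_i, and replace dx_i by d F_i = (∂F_i/∂u) du + (∂F_i/∂v) dv.
  For the x component: f_1(F) = -2*u*v - 2*u + 3*v^2 - 3; d F_1 = (0) du + (6*v) dv
  For the y component: f_2(F) = 3*v^2 - 4; d F_2 = (-2*v - 2) du + (-2*u + 6*v) dv
Combining and collecting du, dv coefficients:
  coeff of du: -6*v^3 - 6*v^2 + 8*v + 8
  coeff of dv: -18*u*v^2 - 12*u*v + 8*u + 36*v^3 - 42*v
F^* omega = (-6*v^3 - 6*v^2 + 8*v + 8) du + (-18*u*v^2 - 12*u*v + 8*u + 36*v^3 - 42*v) dv.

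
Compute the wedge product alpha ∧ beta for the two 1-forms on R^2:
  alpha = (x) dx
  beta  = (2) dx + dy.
alpha ∧ beta = (x) dx ∧ dy

Distribute the wedge, using dx_i ∧ dx_j = -dx_j ∧ dx_i and dx_i ∧ dx_i = 0. For each pair (i, j) with i < j, the coefficient of dx_i ∧ dx_j in alpha ∧ beta is (alpha_i * beta_j - alpha_j * beta_i). Collecting: alpha ∧ beta = (x) dx ∧ dy.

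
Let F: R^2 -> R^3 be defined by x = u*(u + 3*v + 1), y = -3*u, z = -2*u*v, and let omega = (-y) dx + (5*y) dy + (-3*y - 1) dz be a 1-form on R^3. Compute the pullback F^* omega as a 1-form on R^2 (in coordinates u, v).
F^* omega = (6*u^2 - 9*u*v + 48*u + 2*v) du + (u*(2 - 9*u)) dv

Using F^*(f dg) = (f ∘ F) d(g ∘ F), substitute each coordinate x_i by F_i(u, v) in f_i, and replace dx_i by d F_i = (∂F_i/∂u) du + (∂F_i/∂v) dv.
  For the x component: f_1(F) = 3*u; d F_1 = (2*u + 3*v + 1) du + (3*u) dv
  For the y component: f_2(F) = -15*u; d F_2 = (-3) du + (0) dv
  For the z component: f_3(F) = 9*u - 1; d F_3 = (-2*v) du + (-2*u) dv
Combining and collecting du, dv coefficients:
  coeff of du: 6*u^2 - 9*u*v + 48*u + 2*v
  coeff of dv: u*(2 - 9*u)
F^* omega = (6*u^2 - 9*u*v + 48*u + 2*v) du + (u*(2 - 9*u)) dv.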